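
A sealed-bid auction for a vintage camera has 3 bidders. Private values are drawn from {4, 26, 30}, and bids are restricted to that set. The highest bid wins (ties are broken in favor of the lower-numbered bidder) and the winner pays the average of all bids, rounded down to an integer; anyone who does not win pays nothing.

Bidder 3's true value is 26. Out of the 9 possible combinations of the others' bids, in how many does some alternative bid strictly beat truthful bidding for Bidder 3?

2

Others bid (4, 26): truth gives 0; bid 30 gives 6 > 0. Violating.
Others bid (26, 4): truth gives 0; bid 30 gives 6 > 0. Violating.
Others bid (4, 4): truth gives 15; no alternative beats it.
Others bid (4, 30): truth gives 0; no alternative beats it.
(Checking all 9 profiles: 2 have a profitable deviation, 7 do not.)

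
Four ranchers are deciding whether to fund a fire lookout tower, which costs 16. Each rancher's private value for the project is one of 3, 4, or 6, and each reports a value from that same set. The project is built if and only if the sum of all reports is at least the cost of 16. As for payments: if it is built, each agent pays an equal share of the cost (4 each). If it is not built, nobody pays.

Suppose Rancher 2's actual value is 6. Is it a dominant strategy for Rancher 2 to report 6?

Yes

Check each profile of the others' reports and compare truth against every alternative report.
Others report (3, 3, 4): truth gives 2, best alternative gives 0.
Others report (3, 4, 3): truth gives 2, best alternative gives 0.
Others report (3, 4, 4): truth gives 2, best alternative gives 0.
Others report (4, 3, 3): truth gives 2, best alternative gives 0.
Others report (4, 3, 4): truth gives 2, best alternative gives 0.
Others report (4, 4, 3): truth gives 2, best alternative gives 0.
(Remaining 21 profiles checked similarly; truth is weakly best in each.)
In every case the truthful report is at least as good as any alternative, so it is a dominant strategy.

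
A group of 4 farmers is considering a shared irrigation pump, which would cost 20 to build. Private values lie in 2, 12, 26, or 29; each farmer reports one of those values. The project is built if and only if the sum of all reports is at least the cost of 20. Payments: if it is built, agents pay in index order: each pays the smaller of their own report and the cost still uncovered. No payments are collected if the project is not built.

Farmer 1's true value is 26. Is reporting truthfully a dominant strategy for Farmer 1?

No

Consider the case where Farmer 2 reports 2, Farmer 3 reports 2 and Farmer 4 reports 12.
Truthful report 26: project built, pays 20, utility 26 - 20 = 6.
Report 12 instead: project built, pays 12, utility 26 - 12 = 14.
Since 14 > 6, reporting 12 is strictly better here, so truthful reporting is not dominant.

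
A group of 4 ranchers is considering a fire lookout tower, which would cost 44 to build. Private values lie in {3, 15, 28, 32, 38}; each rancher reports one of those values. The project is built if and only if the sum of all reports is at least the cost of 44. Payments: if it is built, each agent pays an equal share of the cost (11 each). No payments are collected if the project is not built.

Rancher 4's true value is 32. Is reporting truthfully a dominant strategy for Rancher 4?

Consider the case where Rancher 1 reports 3, Rancher 2 reports 3 and Rancher 3 reports 3.
Truthful report 32: project not built, utility 0.
Report 38 instead: project built, pays 11, utility 32 - 11 = 21.
Since 21 > 0, reporting 38 is strictly better here, so truthful reporting is not dominant.

No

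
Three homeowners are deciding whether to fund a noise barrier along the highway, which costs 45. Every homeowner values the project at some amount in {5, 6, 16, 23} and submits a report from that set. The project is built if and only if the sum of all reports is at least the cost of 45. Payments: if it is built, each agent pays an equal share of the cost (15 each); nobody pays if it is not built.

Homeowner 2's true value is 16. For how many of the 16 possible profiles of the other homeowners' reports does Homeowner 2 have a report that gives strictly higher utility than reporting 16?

Others report (5, 23): truth gives 0; report 23 gives 1 > 0. Violating.
Others report (6, 16): truth gives 0; report 23 gives 1 > 0. Violating.
Others report (16, 6): truth gives 0; report 23 gives 1 > 0. Violating.
Others report (23, 5): truth gives 0; report 23 gives 1 > 0. Violating.
Others report (5, 5): truth gives 0; no alternative beats it.
Others report (5, 6): truth gives 0; no alternative beats it.
(Checking all 16 profiles: 4 have a profitable deviation, 12 do not.)

4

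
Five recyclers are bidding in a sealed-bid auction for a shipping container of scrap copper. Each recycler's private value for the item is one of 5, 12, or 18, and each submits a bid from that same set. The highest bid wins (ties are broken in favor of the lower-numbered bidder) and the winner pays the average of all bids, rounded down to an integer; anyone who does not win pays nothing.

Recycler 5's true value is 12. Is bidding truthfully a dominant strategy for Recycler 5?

Consider the case where Recycler 1 bids 5, Recycler 2 bids 5, Recycler 3 bids 5 and Recycler 4 bids 12.
Truthful bid 12: loses, pays 0, utility 0.
Bid 18 instead: wins, pays 9, utility 12 - 9 = 3.
Since 3 > 0, bidding 18 is strictly better here, so truthful bidding is not dominant.

No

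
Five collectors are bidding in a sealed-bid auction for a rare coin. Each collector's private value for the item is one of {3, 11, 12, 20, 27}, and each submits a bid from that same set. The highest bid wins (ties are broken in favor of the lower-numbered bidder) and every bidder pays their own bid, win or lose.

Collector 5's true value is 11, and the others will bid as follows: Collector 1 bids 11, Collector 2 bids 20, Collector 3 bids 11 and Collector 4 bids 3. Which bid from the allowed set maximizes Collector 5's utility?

3

Bid 3: loses but pays 3, utility -3.
Bid 11: loses but pays 11, utility -11.
Bid 12: loses but pays 12, utility -12.
Bid 20: loses but pays 20, utility -20.
Bid 27: wins, pays 27, utility 11 - 27 = -16.
The best choice is 3 with utility -3.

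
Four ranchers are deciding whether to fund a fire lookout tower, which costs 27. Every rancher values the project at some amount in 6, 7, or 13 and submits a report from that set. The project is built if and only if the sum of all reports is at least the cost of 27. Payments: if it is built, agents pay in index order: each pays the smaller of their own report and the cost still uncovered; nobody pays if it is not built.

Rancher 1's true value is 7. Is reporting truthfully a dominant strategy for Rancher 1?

No

Consider the case where Rancher 2 reports 6, Rancher 3 reports 6 and Rancher 4 reports 13.
Truthful report 7: project built, pays 7, utility 7 - 7 = 0.
Report 6 instead: project built, pays 6, utility 7 - 6 = 1.
Since 1 > 0, reporting 6 is strictly better here, so truthful reporting is not dominant.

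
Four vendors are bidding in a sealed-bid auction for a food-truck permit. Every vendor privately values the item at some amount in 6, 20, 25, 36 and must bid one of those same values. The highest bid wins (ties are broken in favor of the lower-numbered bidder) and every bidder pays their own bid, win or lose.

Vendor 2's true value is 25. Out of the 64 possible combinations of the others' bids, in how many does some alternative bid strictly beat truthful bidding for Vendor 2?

50

Others bid (6, 6, 6): truth gives 0; bid 20 gives 5 > 0. Violating.
Others bid (6, 6, 20): truth gives 0; bid 20 gives 5 > 0. Violating.
Others bid (6, 6, 36): truth gives -25; bid 6 gives -6 > -25. Violating.
Others bid (6, 20, 6): truth gives 0; bid 20 gives 5 > 0. Violating.
Others bid (6, 6, 25): truth gives 0; no alternative beats it.
Others bid (6, 20, 25): truth gives 0; no alternative beats it.
(Checking all 64 profiles: 50 have a profitable deviation, 14 do not.)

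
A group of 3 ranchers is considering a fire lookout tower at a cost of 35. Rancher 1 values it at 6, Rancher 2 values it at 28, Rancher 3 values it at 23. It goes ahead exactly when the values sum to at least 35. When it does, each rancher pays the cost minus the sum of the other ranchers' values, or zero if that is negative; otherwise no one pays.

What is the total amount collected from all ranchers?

Total value 57 ≥ cost 35, so it is built.
Rancher 1: others sum to 51; max(0, 35 - 51) = 0.
Rancher 2: others sum to 29; max(0, 35 - 29) = 6.
Rancher 3: others sum to 34; max(0, 35 - 34) = 1.
Total collected = 0 + 6 + 1 = 7.

7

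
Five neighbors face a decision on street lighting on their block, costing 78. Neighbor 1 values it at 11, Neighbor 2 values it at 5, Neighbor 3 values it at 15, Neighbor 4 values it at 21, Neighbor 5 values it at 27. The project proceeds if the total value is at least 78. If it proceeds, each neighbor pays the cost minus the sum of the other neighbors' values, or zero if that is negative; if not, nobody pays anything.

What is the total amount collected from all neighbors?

74

Total value 79 ≥ cost 78, so it is built.
Neighbor 1: others sum to 68; max(0, 78 - 68) = 10.
Neighbor 2: others sum to 74; max(0, 78 - 74) = 4.
Neighbor 3: others sum to 64; max(0, 78 - 64) = 14.
Neighbor 4: others sum to 58; max(0, 78 - 58) = 20.
Neighbor 5: others sum to 52; max(0, 78 - 52) = 26.
Total collected = 10 + 4 + 14 + 20 + 26 = 74.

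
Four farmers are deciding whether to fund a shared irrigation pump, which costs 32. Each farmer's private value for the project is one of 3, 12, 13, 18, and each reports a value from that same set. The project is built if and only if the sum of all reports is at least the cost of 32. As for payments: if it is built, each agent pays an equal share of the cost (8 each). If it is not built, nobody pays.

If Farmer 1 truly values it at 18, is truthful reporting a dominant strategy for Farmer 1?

Yes

Check each profile of the others' reports and compare truth against every alternative report.
Others report (3, 3, 12): truth gives 10, best alternative gives 0.
Others report (3, 12, 3): truth gives 10, best alternative gives 0.
Others report (12, 3, 3): truth gives 10, best alternative gives 0.
Others report (3, 3, 13): truth gives 10, best alternative gives 10.
Others report (3, 3, 18): truth gives 10, best alternative gives 10.
Others report (3, 12, 12): truth gives 10, best alternative gives 10.
(Remaining 58 profiles checked similarly; truth is weakly best in each.)
In every case the truthful report is at least as good as any alternative, so it is a dominant strategy.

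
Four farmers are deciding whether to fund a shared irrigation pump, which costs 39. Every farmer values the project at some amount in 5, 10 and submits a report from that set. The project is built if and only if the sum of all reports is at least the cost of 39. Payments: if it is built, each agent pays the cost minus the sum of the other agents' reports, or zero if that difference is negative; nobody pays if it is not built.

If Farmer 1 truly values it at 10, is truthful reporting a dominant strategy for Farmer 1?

Check each profile of the others' reports and compare truth against every alternative report.
Others report (10, 10, 10): truth gives 1, best alternative gives 0.
Others report (5, 5, 5): truth gives 0, best alternative gives 0.
Others report (5, 5, 10): truth gives 0, best alternative gives 0.
Others report (5, 10, 5): truth gives 0, best alternative gives 0.
Others report (5, 10, 10): truth gives 0, best alternative gives 0.
Others report (10, 5, 5): truth gives 0, best alternative gives 0.
(Remaining 2 profiles checked similarly; truth is weakly best in each.)
In every case the truthful report is at least as good as any alternative, so it is a dominant strategy.

Yes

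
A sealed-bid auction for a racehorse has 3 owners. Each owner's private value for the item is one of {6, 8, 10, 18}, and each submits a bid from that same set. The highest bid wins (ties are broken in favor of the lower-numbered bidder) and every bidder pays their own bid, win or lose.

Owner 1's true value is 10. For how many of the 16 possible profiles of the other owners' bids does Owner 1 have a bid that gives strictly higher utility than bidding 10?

11

Others bid (6, 6): truth gives 0; bid 6 gives 4 > 0. Violating.
Others bid (6, 8): truth gives 0; bid 8 gives 2 > 0. Violating.
Others bid (6, 18): truth gives -10; bid 6 gives -6 > -10. Violating.
Others bid (8, 6): truth gives 0; bid 8 gives 2 > 0. Violating.
Others bid (6, 10): truth gives 0; no alternative beats it.
Others bid (8, 10): truth gives 0; no alternative beats it.
(Checking all 16 profiles: 11 have a profitable deviation, 5 do not.)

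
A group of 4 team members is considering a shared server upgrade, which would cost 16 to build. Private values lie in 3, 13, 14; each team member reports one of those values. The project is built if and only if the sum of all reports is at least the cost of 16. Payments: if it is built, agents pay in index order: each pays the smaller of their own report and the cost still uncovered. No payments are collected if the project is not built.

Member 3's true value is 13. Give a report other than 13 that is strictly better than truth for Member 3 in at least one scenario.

3

Suppose Member 1 reports 3, Member 2 reports 3 and Member 4 reports 13.
Report 13: project built, pays 10, utility 13 - 10 = 3.
Report 3: project built, pays 3, utility 13 - 3 = 10.
So reporting 3 beats truth here (10 > 3).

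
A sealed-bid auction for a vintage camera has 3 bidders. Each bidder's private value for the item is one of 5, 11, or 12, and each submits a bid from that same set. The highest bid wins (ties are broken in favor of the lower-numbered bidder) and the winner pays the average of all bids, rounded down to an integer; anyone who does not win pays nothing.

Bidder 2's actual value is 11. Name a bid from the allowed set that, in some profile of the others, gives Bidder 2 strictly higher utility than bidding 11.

12

Suppose Bidder 1 bids 5 and Bidder 3 bids 12.
Bid 11: loses, pays 0, utility 0.
Bid 12: wins, pays 9, utility 11 - 9 = 2.
So bidding 12 beats truth here (2 > 0).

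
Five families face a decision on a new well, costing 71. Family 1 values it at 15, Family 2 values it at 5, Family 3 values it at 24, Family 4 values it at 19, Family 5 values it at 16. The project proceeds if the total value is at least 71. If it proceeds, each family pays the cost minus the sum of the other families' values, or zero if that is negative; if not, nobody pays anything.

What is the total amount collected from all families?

42

Total value 79 ≥ cost 71, so it is built.
Family 1: others sum to 64; max(0, 71 - 64) = 7.
Family 2: others sum to 74; max(0, 71 - 74) = 0.
Family 3: others sum to 55; max(0, 71 - 55) = 16.
Family 4: others sum to 60; max(0, 71 - 60) = 11.
Family 5: others sum to 63; max(0, 71 - 63) = 8.
Total collected = 7 + 0 + 16 + 11 + 8 = 42.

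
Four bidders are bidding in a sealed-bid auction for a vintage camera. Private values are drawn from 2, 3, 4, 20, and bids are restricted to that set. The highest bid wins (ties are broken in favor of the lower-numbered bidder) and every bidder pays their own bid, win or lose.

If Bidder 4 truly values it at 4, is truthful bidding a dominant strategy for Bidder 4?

Consider the case where Bidder 1 bids 2, Bidder 2 bids 2 and Bidder 3 bids 2.
Truthful bid 4: wins, pays 4, utility 4 - 4 = 0.
Bid 3 instead: wins, pays 3, utility 4 - 3 = 1.
Since 1 > 0, bidding 3 is strictly better here, so truthful bidding is not dominant.

No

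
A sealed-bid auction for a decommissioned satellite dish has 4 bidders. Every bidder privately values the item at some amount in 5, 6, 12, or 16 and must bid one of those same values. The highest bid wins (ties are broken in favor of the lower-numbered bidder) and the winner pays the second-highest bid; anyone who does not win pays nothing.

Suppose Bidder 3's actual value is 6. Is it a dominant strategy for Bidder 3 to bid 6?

Yes

Check each profile of the others' bids and compare truth against every alternative bid.
Others bid (5, 5, 5): truth gives 1, best alternative gives 1.
Others bid (5, 5, 6): truth gives 0, best alternative gives 0.
Others bid (5, 5, 12): truth gives 0, best alternative gives 0.
Others bid (5, 5, 16): truth gives 0, best alternative gives 0.
Others bid (5, 6, 5): truth gives 0, best alternative gives 0.
Others bid (5, 6, 6): truth gives 0, best alternative gives 0.
(Remaining 58 profiles checked similarly; truth is weakly best in each.)
In every case the truthful bid is at least as good as any alternative, so it is a dominant strategy.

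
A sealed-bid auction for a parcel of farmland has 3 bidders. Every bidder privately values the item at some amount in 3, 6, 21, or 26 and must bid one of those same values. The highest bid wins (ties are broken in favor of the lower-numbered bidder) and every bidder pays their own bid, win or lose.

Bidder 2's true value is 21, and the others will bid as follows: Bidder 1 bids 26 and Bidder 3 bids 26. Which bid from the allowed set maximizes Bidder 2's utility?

3

Bid 3: loses but pays 3, utility -3.
Bid 6: loses but pays 6, utility -6.
Bid 21: loses but pays 21, utility -21.
Bid 26: loses but pays 26, utility -26.
The best choice is 3 with utility -3.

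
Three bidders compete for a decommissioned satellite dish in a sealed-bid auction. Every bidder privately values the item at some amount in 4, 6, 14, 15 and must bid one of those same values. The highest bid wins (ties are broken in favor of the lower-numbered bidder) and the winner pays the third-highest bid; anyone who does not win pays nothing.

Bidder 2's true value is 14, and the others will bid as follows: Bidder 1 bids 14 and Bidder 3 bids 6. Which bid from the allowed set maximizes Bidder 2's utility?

15

Bid 4: loses, pays 0, utility 0.
Bid 6: loses, pays 0, utility 0.
Bid 14: loses, pays 0, utility 0.
Bid 15: wins, pays 6, utility 14 - 6 = 8.
The best choice is 15 with utility 8.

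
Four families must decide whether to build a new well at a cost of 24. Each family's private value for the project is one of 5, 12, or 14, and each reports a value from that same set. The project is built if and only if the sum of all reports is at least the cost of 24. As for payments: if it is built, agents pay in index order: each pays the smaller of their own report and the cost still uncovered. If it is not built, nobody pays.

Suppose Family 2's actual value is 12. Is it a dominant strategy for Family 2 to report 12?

Consider the case where Family 1 reports 5, Family 3 reports 5 and Family 4 reports 12.
Truthful report 12: project built, pays 12, utility 12 - 12 = 0.
Report 5 instead: project built, pays 5, utility 12 - 5 = 7.
Since 7 > 0, reporting 5 is strictly better here, so truthful reporting is not dominant.

No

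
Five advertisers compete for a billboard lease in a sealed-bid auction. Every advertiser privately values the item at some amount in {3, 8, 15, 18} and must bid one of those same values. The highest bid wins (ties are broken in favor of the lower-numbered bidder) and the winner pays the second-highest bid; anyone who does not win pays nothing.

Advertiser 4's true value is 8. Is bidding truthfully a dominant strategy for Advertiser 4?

Yes

Check each profile of the others' bids and compare truth against every alternative bid.
Others bid (3, 3, 3, 3): truth gives 5, best alternative gives 5.
Others bid (3, 3, 3, 8): truth gives 0, best alternative gives 0.
Others bid (3, 3, 3, 15): truth gives 0, best alternative gives 0.
Others bid (3, 3, 3, 18): truth gives 0, best alternative gives 0.
Others bid (3, 3, 8, 3): truth gives 0, best alternative gives 0.
Others bid (3, 3, 8, 8): truth gives 0, best alternative gives 0.
(Remaining 250 profiles checked similarly; truth is weakly best in each.)
In every case the truthful bid is at least as good as any alternative, so it is a dominant strategy.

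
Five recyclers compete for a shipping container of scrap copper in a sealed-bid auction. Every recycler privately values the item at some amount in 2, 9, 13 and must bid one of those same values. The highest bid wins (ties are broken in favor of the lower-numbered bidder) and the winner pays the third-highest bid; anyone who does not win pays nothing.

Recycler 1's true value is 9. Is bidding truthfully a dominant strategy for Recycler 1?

Consider the case where Recycler 2 bids 2, Recycler 3 bids 2, Recycler 4 bids 2 and Recycler 5 bids 13.
Truthful bid 9: loses, pays 0, utility 0.
Bid 13 instead: wins, pays 2, utility 9 - 2 = 7.
Since 7 > 0, bidding 13 is strictly better here, so truthful bidding is not dominant.

No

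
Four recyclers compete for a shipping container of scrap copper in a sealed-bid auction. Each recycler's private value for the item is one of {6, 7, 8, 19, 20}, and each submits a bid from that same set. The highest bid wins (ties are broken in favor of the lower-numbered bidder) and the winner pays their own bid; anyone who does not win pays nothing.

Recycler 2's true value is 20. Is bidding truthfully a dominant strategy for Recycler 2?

No

Consider the case where Recycler 1 bids 6, Recycler 3 bids 6 and Recycler 4 bids 6.
Truthful bid 20: wins, pays 20, utility 20 - 20 = 0.
Bid 7 instead: wins, pays 7, utility 20 - 7 = 13.
Since 13 > 0, bidding 7 is strictly better here, so truthful bidding is not dominant.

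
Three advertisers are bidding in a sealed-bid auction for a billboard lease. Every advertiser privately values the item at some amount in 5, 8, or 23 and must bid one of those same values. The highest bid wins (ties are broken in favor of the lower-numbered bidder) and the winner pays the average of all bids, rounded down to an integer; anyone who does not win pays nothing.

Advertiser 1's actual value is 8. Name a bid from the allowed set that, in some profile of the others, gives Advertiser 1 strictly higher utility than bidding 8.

5

Suppose Advertiser 2 bids 5 and Advertiser 3 bids 5.
Bid 8: wins, pays 6, utility 8 - 6 = 2.
Bid 5: wins, pays 5, utility 8 - 5 = 3.
So bidding 5 beats truth here (3 > 2).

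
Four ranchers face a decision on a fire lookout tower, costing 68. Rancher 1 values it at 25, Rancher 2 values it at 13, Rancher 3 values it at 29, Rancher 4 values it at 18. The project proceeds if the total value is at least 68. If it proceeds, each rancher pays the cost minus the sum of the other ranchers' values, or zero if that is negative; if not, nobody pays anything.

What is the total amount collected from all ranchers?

21

Total value 85 ≥ cost 68, so it is built.
Rancher 1: others sum to 60; max(0, 68 - 60) = 8.
Rancher 2: others sum to 72; max(0, 68 - 72) = 0.
Rancher 3: others sum to 56; max(0, 68 - 56) = 12.
Rancher 4: others sum to 67; max(0, 68 - 67) = 1.
Total collected = 8 + 0 + 12 + 1 = 21.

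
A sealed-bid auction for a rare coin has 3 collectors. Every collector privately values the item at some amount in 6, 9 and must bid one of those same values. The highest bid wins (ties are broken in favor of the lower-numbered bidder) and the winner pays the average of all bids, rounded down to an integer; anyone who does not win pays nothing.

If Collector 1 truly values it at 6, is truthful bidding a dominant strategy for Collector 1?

Check each profile of the others' bids and compare truth against every alternative bid.
Others bid (9, 9): truth gives 0, best alternative gives -3.
Others bid (6, 9): truth gives 0, best alternative gives -2.
Others bid (9, 6): truth gives 0, best alternative gives -2.
Others bid (6, 6): truth gives 0, best alternative gives -1.
In every case the truthful bid is at least as good as any alternative, so it is a dominant strategy.

Yes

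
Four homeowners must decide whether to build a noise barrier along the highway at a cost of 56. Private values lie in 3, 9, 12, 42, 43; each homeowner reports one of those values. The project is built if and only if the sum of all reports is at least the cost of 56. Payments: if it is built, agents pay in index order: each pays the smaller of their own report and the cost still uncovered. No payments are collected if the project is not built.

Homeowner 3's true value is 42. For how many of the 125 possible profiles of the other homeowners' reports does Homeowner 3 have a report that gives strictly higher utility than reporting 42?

Others report (3, 3, 42): truth gives 0; report 9 gives 33 > 0. Violating.
Others report (3, 3, 43): truth gives 0; report 9 gives 33 > 0. Violating.
Others report (3, 9, 42): truth gives 0; report 3 gives 39 > 0. Violating.
Others report (3, 9, 43): truth gives 0; report 3 gives 39 > 0. Violating.
Others report (3, 3, 3): truth gives 0; no alternative beats it.
Others report (3, 3, 9): truth gives 0; no alternative beats it.
(Checking all 125 profiles: 58 have a profitable deviation, 67 do not.)

58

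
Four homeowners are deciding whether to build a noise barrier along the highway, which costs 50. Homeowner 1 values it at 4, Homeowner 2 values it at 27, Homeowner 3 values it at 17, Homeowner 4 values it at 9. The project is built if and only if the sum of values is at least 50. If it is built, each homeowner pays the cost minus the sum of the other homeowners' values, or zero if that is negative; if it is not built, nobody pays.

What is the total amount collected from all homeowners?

32

Total value 57 ≥ cost 50, so it is built.
Homeowner 1: others sum to 53; max(0, 50 - 53) = 0.
Homeowner 2: others sum to 30; max(0, 50 - 30) = 20.
Homeowner 3: others sum to 40; max(0, 50 - 40) = 10.
Homeowner 4: others sum to 48; max(0, 50 - 48) = 2.
Total collected = 0 + 20 + 10 + 2 = 32.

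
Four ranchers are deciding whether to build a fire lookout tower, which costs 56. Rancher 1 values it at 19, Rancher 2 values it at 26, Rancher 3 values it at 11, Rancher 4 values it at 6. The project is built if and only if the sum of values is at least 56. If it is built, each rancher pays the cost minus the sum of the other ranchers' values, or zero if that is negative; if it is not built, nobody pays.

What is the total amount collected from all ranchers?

Total value 62 ≥ cost 56, so it is built.
Rancher 1: others sum to 43; max(0, 56 - 43) = 13.
Rancher 2: others sum to 36; max(0, 56 - 36) = 20.
Rancher 3: others sum to 51; max(0, 56 - 51) = 5.
Rancher 4: others sum to 56; max(0, 56 - 56) = 0.
Total collected = 13 + 20 + 5 + 0 = 38.

38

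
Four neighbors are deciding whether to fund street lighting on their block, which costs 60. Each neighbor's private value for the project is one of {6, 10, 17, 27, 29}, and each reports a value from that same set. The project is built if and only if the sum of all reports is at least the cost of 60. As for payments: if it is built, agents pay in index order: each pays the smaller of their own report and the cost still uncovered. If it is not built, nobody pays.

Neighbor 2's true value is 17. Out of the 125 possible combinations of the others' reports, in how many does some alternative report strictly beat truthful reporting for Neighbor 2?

75

Others report (6, 17, 27): truth gives 0; report 10 gives 7 > 0. Violating.
Others report (6, 17, 29): truth gives 0; report 10 gives 7 > 0. Violating.
Others report (6, 27, 17): truth gives 0; report 10 gives 7 > 0. Violating.
Others report (6, 27, 27): truth gives 0; report 6 gives 11 > 0. Violating.
Others report (6, 6, 6): truth gives 0; no alternative beats it.
Others report (6, 6, 10): truth gives 0; no alternative beats it.
(Checking all 125 profiles: 75 have a profitable deviation, 50 do not.)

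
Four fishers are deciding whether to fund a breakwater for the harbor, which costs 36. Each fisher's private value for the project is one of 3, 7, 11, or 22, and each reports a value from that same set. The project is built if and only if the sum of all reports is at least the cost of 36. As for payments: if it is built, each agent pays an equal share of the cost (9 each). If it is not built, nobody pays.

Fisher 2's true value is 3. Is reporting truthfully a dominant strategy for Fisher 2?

Check each profile of the others' reports and compare truth against every alternative report.
Others report (3, 7, 22): truth gives 0, best alternative gives -6.
Others report (3, 22, 7): truth gives 0, best alternative gives -6.
Others report (7, 3, 22): truth gives 0, best alternative gives -6.
Others report (7, 11, 11): truth gives 0, best alternative gives -6.
Others report (7, 22, 3): truth gives 0, best alternative gives -6.
Others report (11, 7, 11): truth gives 0, best alternative gives -6.
(Remaining 58 profiles checked similarly; truth is weakly best in each.)
In every case the truthful report is at least as good as any alternative, so it is a dominant strategy.

Yes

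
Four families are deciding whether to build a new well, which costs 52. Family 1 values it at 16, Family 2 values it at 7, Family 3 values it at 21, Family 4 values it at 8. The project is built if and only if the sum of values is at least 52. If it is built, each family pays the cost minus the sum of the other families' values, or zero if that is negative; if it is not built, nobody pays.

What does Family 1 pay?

Total value 52 ≥ cost 52, so the project is built.
The other families' values sum to 36.
Cost minus that sum is 52 - 36 = 16.

16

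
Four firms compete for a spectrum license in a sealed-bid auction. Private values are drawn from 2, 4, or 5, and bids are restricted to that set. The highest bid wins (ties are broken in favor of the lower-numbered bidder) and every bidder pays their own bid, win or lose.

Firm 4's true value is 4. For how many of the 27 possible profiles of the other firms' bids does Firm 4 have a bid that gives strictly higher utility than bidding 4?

Others bid (2, 2, 4): truth gives -4; bid 5 gives -1 > -4. Violating.
Others bid (2, 2, 5): truth gives -4; bid 2 gives -2 > -4. Violating.
Others bid (2, 4, 2): truth gives -4; bid 5 gives -1 > -4. Violating.
Others bid (2, 4, 4): truth gives -4; bid 5 gives -1 > -4. Violating.
Others bid (2, 2, 2): truth gives 0; no alternative beats it.
(Checking all 27 profiles: 26 have a profitable deviation, 1 does not.)

26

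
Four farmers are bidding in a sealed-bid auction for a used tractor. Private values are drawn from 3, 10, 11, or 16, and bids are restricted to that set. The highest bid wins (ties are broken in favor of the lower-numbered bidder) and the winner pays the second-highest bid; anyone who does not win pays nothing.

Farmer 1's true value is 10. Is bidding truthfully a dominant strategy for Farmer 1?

Check each profile of the others' bids and compare truth against every alternative bid.
Others bid (3, 3, 3): truth gives 7, best alternative gives 7.
Others bid (3, 3, 10): truth gives 0, best alternative gives 0.
Others bid (3, 3, 11): truth gives 0, best alternative gives 0.
Others bid (3, 3, 16): truth gives 0, best alternative gives 0.
Others bid (3, 10, 3): truth gives 0, best alternative gives 0.
Others bid (3, 10, 10): truth gives 0, best alternative gives 0.
(Remaining 58 profiles checked similarly; truth is weakly best in each.)
In every case the truthful bid is at least as good as any alternative, so it is a dominant strategy.

Yes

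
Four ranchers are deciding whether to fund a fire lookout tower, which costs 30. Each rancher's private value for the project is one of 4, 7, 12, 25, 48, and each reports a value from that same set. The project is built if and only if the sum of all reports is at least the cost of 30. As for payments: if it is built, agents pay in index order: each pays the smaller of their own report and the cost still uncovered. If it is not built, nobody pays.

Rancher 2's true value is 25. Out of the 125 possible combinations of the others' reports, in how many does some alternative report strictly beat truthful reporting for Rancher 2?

Others report (4, 4, 12): truth gives 0; report 12 gives 13 > 0. Violating.
Others report (4, 4, 25): truth gives 0; report 4 gives 21 > 0. Violating.
Others report (4, 4, 48): truth gives 0; report 4 gives 21 > 0. Violating.
Others report (4, 7, 7): truth gives 0; report 12 gives 13 > 0. Violating.
Others report (4, 4, 4): truth gives 0; no alternative beats it.
Others report (4, 4, 7): truth gives 0; no alternative beats it.
(Checking all 125 profiles: 96 have a profitable deviation, 29 do not.)

96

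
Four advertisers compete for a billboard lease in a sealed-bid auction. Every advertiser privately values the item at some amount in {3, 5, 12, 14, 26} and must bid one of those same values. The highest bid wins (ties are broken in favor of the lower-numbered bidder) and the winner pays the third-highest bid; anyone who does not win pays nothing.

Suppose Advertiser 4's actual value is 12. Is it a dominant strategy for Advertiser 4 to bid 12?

No

Consider the case where Advertiser 1 bids 3, Advertiser 2 bids 3 and Advertiser 3 bids 12.
Truthful bid 12: loses, pays 0, utility 0.
Bid 14 instead: wins, pays 3, utility 12 - 3 = 9.
Since 9 > 0, bidding 14 is strictly better here, so truthful bidding is not dominant.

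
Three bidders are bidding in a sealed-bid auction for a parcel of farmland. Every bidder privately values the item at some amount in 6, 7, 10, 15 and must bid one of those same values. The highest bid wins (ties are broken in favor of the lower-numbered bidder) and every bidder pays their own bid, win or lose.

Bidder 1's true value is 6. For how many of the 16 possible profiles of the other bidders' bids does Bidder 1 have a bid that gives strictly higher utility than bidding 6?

8

Others bid (6, 7): truth gives -6; bid 7 gives -1 > -6. Violating.
Others bid (6, 10): truth gives -6; bid 10 gives -4 > -6. Violating.
Others bid (7, 6): truth gives -6; bid 7 gives -1 > -6. Violating.
Others bid (7, 7): truth gives -6; bid 7 gives -1 > -6. Violating.
Others bid (6, 6): truth gives 0; no alternative beats it.
Others bid (6, 15): truth gives -6; no alternative beats it.
(Checking all 16 profiles: 8 have a profitable deviation, 8 do not.)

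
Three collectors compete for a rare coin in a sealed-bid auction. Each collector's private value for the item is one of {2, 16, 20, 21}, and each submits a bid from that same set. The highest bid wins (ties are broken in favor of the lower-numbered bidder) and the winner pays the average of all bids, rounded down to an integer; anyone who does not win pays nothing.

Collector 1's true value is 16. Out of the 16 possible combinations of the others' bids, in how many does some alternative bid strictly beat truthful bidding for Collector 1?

Others bid (2, 2): truth gives 10; bid 2 gives 14 > 10. Violating.
Others bid (2, 20): truth gives 0; bid 20 gives 2 > 0. Violating.
Others bid (2, 21): truth gives 0; bid 21 gives 2 > 0. Violating.
Others bid (20, 2): truth gives 0; bid 20 gives 2 > 0. Violating.
Others bid (2, 16): truth gives 5; no alternative beats it.
Others bid (16, 2): truth gives 5; no alternative beats it.
(Checking all 16 profiles: 5 have a profitable deviation, 11 do not.)

5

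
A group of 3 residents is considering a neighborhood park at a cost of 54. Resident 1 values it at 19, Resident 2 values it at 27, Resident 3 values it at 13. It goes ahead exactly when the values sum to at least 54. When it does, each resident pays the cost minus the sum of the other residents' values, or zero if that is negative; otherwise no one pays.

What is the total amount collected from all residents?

Total value 59 ≥ cost 54, so it is built.
Resident 1: others sum to 40; max(0, 54 - 40) = 14.
Resident 2: others sum to 32; max(0, 54 - 32) = 22.
Resident 3: others sum to 46; max(0, 54 - 46) = 8.
Total collected = 14 + 22 + 8 = 44.

44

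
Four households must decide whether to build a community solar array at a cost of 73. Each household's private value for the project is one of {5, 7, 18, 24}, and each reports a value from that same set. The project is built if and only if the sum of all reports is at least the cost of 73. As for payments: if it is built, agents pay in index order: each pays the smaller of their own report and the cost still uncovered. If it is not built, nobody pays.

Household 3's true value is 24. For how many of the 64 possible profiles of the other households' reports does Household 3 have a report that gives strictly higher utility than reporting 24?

Others report (7, 24, 24): truth gives 0; report 18 gives 6 > 0. Violating.
Others report (18, 18, 24): truth gives 0; report 18 gives 6 > 0. Violating.
Others report (18, 24, 18): truth gives 0; report 18 gives 6 > 0. Violating.
Others report (18, 24, 24): truth gives 0; report 7 gives 17 > 0. Violating.
Others report (5, 5, 5): truth gives 0; no alternative beats it.
Others report (5, 5, 7): truth gives 0; no alternative beats it.
(Checking all 64 profiles: 10 have a profitable deviation, 54 do not.)

10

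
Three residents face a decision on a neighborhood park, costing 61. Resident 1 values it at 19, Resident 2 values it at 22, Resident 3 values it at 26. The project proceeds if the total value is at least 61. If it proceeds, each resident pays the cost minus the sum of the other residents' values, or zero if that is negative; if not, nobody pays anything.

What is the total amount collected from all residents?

49

Total value 67 ≥ cost 61, so it is built.
Resident 1: others sum to 48; max(0, 61 - 48) = 13.
Resident 2: others sum to 45; max(0, 61 - 45) = 16.
Resident 3: others sum to 41; max(0, 61 - 41) = 20.
Total collected = 13 + 16 + 20 = 49.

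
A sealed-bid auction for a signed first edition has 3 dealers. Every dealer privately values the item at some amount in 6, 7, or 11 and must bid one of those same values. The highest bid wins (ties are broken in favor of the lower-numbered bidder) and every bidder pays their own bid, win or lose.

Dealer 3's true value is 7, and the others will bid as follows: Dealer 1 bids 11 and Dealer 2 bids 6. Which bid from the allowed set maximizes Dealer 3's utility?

6

Bid 6: loses but pays 6, utility -6.
Bid 7: loses but pays 7, utility -7.
Bid 11: loses but pays 11, utility -11.
The best choice is 6 with utility -6.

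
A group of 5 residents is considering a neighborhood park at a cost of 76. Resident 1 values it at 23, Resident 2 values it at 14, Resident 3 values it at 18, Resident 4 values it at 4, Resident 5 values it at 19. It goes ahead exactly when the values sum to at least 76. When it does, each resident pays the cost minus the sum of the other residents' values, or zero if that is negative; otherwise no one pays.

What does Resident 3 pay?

16

Total value 78 ≥ cost 76, so the project is built.
The other residents' values sum to 60.
Cost minus that sum is 76 - 60 = 16.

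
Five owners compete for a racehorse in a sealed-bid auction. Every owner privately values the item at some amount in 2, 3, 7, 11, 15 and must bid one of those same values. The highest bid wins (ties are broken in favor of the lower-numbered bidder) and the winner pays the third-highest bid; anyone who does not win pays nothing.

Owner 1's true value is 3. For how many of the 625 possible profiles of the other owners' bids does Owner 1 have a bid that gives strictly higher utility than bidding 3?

Others bid (2, 2, 2, 7): truth gives 0; bid 7 gives 1 > 0. Violating.
Others bid (2, 2, 2, 11): truth gives 0; bid 11 gives 1 > 0. Violating.
Others bid (2, 2, 2, 15): truth gives 0; bid 15 gives 1 > 0. Violating.
Others bid (2, 2, 7, 2): truth gives 0; bid 7 gives 1 > 0. Violating.
Others bid (2, 2, 2, 2): truth gives 1; no alternative beats it.
Others bid (2, 2, 2, 3): truth gives 1; no alternative beats it.
(Checking all 625 profiles: 12 have a profitable deviation, 613 do not.)

12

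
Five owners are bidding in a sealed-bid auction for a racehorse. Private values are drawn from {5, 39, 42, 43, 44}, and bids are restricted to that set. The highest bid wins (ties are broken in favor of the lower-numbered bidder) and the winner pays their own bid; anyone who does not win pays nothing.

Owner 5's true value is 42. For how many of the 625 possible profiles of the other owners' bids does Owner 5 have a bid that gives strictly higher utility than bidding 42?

Others bid (5, 5, 5, 5): truth gives 0; bid 39 gives 3 > 0. Violating.
Others bid (5, 5, 5, 39): truth gives 0; no alternative beats it.
Others bid (5, 5, 5, 42): truth gives 0; no alternative beats it.
(Checking all 625 profiles: 1 has a profitable deviation, 624 do not.)

1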